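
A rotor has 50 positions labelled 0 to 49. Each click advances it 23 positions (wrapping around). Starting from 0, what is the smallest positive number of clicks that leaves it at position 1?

50 = 2·23 + 4
23 = 5·4 + 3
4 = 1·3 + 1
3 = 3·1 + 0
Back-substituting gives 23·37 ≡ 1 (mod 50).

37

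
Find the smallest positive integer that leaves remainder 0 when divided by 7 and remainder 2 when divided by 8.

x ≡ 0 (mod 7) gives x ∈ {0, 7, 14, 21, 28, 35, 42}.
The first of these with x mod 8 = 2 is 42.

42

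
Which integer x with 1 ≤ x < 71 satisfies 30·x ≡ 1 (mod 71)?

71 = 2·30 + 11
30 = 2·11 + 8
11 = 1·8 + 3
8 = 2·3 + 2
3 = 1·2 + 1
2 = 2·1 + 0
Back-substituting gives 30·45 ≡ 1 (mod 71).

45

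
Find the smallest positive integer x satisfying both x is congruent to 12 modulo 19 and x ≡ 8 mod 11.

107

x ≡ 8 (mod 11) gives x ∈ {8, 19, 30, 41, 52, 63, 74, 85, …}.
The first of these with x mod 19 = 12 is 107.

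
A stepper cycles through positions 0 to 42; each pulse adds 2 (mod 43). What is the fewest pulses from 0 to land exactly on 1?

43 = 21·2 + 1
2 = 2·1 + 0
Back-substituting gives 2·22 ≡ 1 (mod 43).

22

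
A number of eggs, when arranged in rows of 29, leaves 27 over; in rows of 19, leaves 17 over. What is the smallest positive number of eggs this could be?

Since 19·26 ≡ 1 (mod 29), take x = 17 + 19·((27−17)·26 mod 29) = 17 + 19·28 = 549.
Check: 549 mod 29 = 27, 549 mod 19 = 17.

549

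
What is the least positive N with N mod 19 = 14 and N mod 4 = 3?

Since 4·5 ≡ 1 (mod 19), take x = 3 + 4·((14−3)·5 mod 19) = 3 + 4·17 = 71.
Check: 71 mod 19 = 14, 71 mod 4 = 3.

71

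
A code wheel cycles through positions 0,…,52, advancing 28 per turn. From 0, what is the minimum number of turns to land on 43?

11

The inverse of 28 mod 53 is 36 (since 28·36 = 1008 ≡ 1).
Multiplying both sides by 36: x ≡ 36·43 = 1548 ≡ 11 (mod 53).
Check: 28·11 = 308 = 5·53 + 43.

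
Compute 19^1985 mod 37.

By repeated squaring mod 37: 19^1≡19, 19^2≡28, 19^4≡7, 19^8≡12, 19^16≡33, 19^32≡16, 19^64≡34, 19^128≡9, 19^256≡7, 19^512≡12, 19^1024≡33.
Since 1985 = 1 + 64 + 128 + 256 + 512 + 1024 in binary, 19^1985 ≡ 19·34·9·7·12·33 ≡ 22 (mod 37).

22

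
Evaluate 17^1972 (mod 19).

17

By repeated squaring mod 19: 17^1≡17, 17^2≡4, 17^4≡16, 17^8≡9, 17^16≡5, 17^32≡6, 17^64≡17, 17^128≡4, 17^256≡16, 17^512≡9, 17^1024≡5.
Since 1972 = 4 + 16 + 32 + 128 + 256 + 512 + 1024 in binary, 17^1972 ≡ 16·5·6·4·16·9·5 ≡ 17 (mod 19).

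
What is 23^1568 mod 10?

1

Last digits of 3^n: 3, 9, 7, 1 (period 4).
1568 mod 4 = 0, so the last digit matches 3^4 = 1.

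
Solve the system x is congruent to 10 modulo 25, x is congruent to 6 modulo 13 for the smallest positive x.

x ≡ 6 (mod 13) gives x ∈ {6, 19, 32, 45, 58, 71, 84, 97, …}.
The first of these with x mod 25 = 10 is 110.

110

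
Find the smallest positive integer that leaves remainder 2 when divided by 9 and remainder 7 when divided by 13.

x ≡ 2 (mod 9) gives x ∈ {2, 11, 20}.
The first of these with x mod 13 = 7 is 20.

20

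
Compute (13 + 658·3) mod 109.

658·3 = 1974.
Dividing 1974 by 109 gives quotient 18 and remainder 12.
(13 + 12) mod 109 = 25.

25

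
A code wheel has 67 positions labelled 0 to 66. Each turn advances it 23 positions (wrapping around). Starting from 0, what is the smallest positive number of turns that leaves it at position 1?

35

67 = 2·23 + 21
23 = 1·21 + 2
21 = 10·2 + 1
2 = 2·1 + 0
Back-substituting gives 23·35 ≡ 1 (mod 67).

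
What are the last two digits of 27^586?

By repeated squaring mod 100: 27^1≡27, 27^2≡29, 27^4≡41, 27^8≡81, 27^16≡61, 27^32≡21, 27^64≡41, 27^128≡81, 27^256≡61, 27^512≡21.
Since 586 = 2 + 8 + 64 + 512 in binary, 27^586 ≡ 29·81·41·21 ≡ 89 (mod 100).

89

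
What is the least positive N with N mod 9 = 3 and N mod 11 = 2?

57

x ≡ 3 (mod 9) gives x ∈ {3, 12, 21, 30, 39, 48, 57}.
The first of these with x mod 11 = 2 is 57.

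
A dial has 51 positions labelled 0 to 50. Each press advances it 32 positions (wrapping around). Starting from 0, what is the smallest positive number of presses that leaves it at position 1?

51 = 1·32 + 19
32 = 1·19 + 13
19 = 1·13 + 6
13 = 2·6 + 1
6 = 6·1 + 0
Back-substituting gives 32·8 ≡ 1 (mod 51).

8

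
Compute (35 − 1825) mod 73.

1825 − 25·73 = 0, so 1825 ≡ 0 (mod 73).
(35 − 0) mod 73 = 35.

35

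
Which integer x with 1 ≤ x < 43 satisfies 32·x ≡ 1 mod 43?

39

32·39 = 1248 = 29·43 + 1, so 32⁻¹ ≡ 39 (mod 43).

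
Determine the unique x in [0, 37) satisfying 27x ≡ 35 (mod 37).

The inverse of 27 mod 37 is 11 (since 27·11 = 297 ≡ 1).
Multiplying both sides by 11: x ≡ 11·35 = 385 ≡ 15 (mod 37).

15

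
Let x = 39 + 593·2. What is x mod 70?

593·2 = 1186.
1186 − 16·70 = 66, so 1186 ≡ 66 (mod 70).
(39 + 66) mod 70 = 35.

35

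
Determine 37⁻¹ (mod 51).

37·40 = 1480 = 29·51 + 1, so 37⁻¹ ≡ 40 (mod 51).

40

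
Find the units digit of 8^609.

Powers of 8 mod 10 repeat with period 4: 8, 4, 2, 6.
609 mod 4 = 1, so the last digit matches 8^1 = 8.

8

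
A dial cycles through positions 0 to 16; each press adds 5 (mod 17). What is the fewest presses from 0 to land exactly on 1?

7

17 = 3·5 + 2
5 = 2·2 + 1
2 = 2·1 + 0
Back-substituting gives 5·7 ≡ 1 (mod 17).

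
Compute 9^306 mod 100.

Successive squares of 9 mod 100: 9^1≡9, 9^2≡81, 9^4≡61, 9^8≡21, 9^16≡41, 9^32≡81, 9^64≡61, 9^128≡21, 9^256≡41.
Since 306 = 2 + 16 + 32 + 256 in binary, 9^306 ≡ 81·41·81·41 ≡ 41 (mod 100).

41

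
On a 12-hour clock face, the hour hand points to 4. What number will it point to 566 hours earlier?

Dividing 566 by 12 gives quotient 47 and remainder 2.
4 − 2 → 2 on a 12-hour dial.

2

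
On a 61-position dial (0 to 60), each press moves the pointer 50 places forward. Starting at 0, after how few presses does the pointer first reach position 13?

21

The inverse of 50 mod 61 is 11 (since 50·11 = 550 ≡ 1).
Multiplying both sides by 11: x ≡ 11·13 = 143 ≡ 21 (mod 61).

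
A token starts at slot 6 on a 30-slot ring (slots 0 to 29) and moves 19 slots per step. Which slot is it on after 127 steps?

127·19 = 2413.
2413 mod 30 = 13 (since 80·30 = 2400).
(6 + 13) mod 30 = 19.

19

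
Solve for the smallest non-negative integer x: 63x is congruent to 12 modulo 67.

64

63⁻¹ ≡ 50 (mod 67) because 63·50 = 3150 = 47·67 + 1.
So x ≡ 50·12 = 600 ≡ 64 (mod 67).
Check: 63·64 = 4032 = 60·67 + 12.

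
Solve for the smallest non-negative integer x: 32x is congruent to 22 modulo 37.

32⁻¹ ≡ 22 (mod 37) because 32·22 = 704 = 19·37 + 1.
Multiplying both sides by 22: x ≡ 22·22 = 484 ≡ 3 (mod 37).

3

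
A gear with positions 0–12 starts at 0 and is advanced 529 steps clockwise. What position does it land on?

9

529 mod 13 = 9 (since 40·13 = 520).
(0 + 9) mod 13 = 9.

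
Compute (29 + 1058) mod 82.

1058 mod 82 = 74 (since 12·82 = 984).
(29 + 74) mod 82 = 21.

21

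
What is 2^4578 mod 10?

Powers of 2 mod 10 repeat with period 4: 2, 4, 8, 6.
4578 leaves remainder 2 on division by 4, so 2^4578 ends in 4.

4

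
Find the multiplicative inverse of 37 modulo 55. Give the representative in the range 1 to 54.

55 = 1·37 + 18
37 = 2·18 + 1
18 = 18·1 + 0
Back-substituting gives 37·3 ≡ 1 (mod 55).

3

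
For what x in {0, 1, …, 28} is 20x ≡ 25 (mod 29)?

The inverse of 20 mod 29 is 16 (since 20·16 = 320 ≡ 1).
So x ≡ 16·25 = 400 ≡ 23 (mod 29).
Check: 20·23 = 460 = 15·29 + 25.

23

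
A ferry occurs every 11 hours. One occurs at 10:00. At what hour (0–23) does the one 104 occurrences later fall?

2

104·11 = 1144.
1144 − 47·24 = 16, so 1144 ≡ 16 (mod 24).
(10 + 16) mod 24 = 2.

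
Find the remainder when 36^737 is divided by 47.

Square-and-reduce mod 47: 36^1≡36, 36^2≡27, 36^4≡24, 36^8≡12, 36^16≡3, 36^32≡9, 36^64≡34, 36^128≡28, 36^256≡32, 36^512≡37.
Since 737 = 1 + 32 + 64 + 128 + 512 in binary, 36^737 ≡ 36·9·34·28·37 ≡ 36 (mod 47).

36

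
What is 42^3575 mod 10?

8

The units digit of 42^n cycles with period 4: 2, 4, 8, 6, …
3575 leaves remainder 3 on division by 4, so 42^3575 ends in 8.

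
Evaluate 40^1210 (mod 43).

31

By repeated squaring mod 43: 40^1≡40, 40^2≡9, 40^4≡38, 40^8≡25, 40^16≡23, 40^32≡13, 40^64≡40, 40^128≡9, 40^256≡38, 40^512≡25, 40^1024≡23.
1210 = 2 + 8 + 16 + 32 + 128 + 1024, so 40^1210 ≡ 9·25·23·13·9·23 ≡ 31 (mod 43).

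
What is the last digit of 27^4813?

7

Last digits of 7^n: 7, 9, 3, 1 (period 4).
4813 leaves remainder 1 on division by 4, so 27^4813 ends in 7.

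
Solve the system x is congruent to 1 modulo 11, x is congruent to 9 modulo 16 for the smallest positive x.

x ≡ 1 (mod 11) gives x ∈ {1, 12, 23, 34, 45, 56, 67, 78, …}.
The first of these with x mod 16 = 9 is 89.

89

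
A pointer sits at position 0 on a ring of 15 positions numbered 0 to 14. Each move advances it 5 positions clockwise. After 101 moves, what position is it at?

10

101·5 = 505.
Dividing 505 by 15 gives quotient 33 and remainder 10.
(0 + 10) mod 15 = 10.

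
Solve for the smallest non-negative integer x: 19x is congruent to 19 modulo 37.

1

19⁻¹ ≡ 2 (mod 37) because 19·2 = 38 = 1·37 + 1.
So x ≡ 2·19 = 38 ≡ 1 (mod 37).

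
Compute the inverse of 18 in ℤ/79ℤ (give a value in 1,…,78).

22

79 = 4·18 + 7
18 = 2·7 + 4
7 = 1·4 + 3
4 = 1·3 + 1
3 = 3·1 + 0
Back-substituting gives 18·22 ≡ 1 (mod 79).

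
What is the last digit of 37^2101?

Last digits of 7^n: 7, 9, 3, 1 (period 4).
2101 leaves remainder 1 on division by 4, so 37^2101 ends in 7.

7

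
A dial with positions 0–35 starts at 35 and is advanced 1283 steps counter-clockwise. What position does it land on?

1283 = 35·36 + 23, so 1283 mod 36 = 23.
(35 − 23) mod 36 = 12.

12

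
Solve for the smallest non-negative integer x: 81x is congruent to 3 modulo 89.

81⁻¹ ≡ 11 (mod 89) because 81·11 = 891 = 10·89 + 1.
So x ≡ 11·3 = 33 ≡ 33 (mod 89).

33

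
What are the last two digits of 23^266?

By repeated squaring mod 100: 23^1≡23, 23^2≡29, 23^4≡41, 23^8≡81, 23^16≡61, 23^32≡21, 23^64≡41, 23^128≡81, 23^256≡61.
266 = 2 + 8 + 256, so 23^266 ≡ 29·81·61 ≡ 89 (mod 100).

89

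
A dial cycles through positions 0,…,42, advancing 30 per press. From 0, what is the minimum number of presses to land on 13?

30⁻¹ ≡ 33 (mod 43) because 30·33 = 990 = 23·43 + 1.
So x ≡ 33·13 = 429 ≡ 42 (mod 43).

42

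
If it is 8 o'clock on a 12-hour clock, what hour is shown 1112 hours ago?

1112 mod 12 = 8 (since 92·12 = 1104).
8 − 8 → 12 on a 12-hour dial.

12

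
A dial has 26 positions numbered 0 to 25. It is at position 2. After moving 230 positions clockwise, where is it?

230 = 8·26 + 22, so 230 mod 26 = 22.
(2 + 22) mod 26 = 24.

24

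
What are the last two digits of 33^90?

By repeated squaring mod 100: 33^1≡33, 33^2≡89, 33^4≡21, 33^8≡41, 33^16≡81, 33^32≡61, 33^64≡21.
90 = 2 + 8 + 16 + 64, so 33^90 ≡ 89·41·81·21 ≡ 49 (mod 100).

49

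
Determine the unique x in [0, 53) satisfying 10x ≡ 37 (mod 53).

The inverse of 10 mod 53 is 16 (since 10·16 = 160 ≡ 1).
So x ≡ 16·37 = 592 ≡ 9 (mod 53).
Check: 10·9 = 90 = 1·53 + 37.

9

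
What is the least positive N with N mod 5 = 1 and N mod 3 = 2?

Since 3·2 ≡ 1 (mod 5), take x = 2 + 3·((1−2)·2 mod 5) = 2 + 3·3 = 11.
Check: 11 mod 5 = 1, 11 mod 3 = 2.

11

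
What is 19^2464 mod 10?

The units digit of 19^n cycles with period 2: 9, 1, …
2464 mod 2 = 0, so the last digit matches 9^2 = 1.

1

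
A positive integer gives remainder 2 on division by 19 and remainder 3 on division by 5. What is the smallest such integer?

78

x ≡ 3 (mod 5) gives x ∈ {3, 8, 13, 18, 23, 28, 33, 38, …}.
The first of these with x mod 19 = 2 is 78.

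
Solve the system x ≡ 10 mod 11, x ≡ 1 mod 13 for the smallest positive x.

131

x ≡ 10 (mod 11) gives x ∈ {10, 21, 32, 43, 54, 65, 76, 87, …}.
The first of these with x mod 13 = 1 is 131.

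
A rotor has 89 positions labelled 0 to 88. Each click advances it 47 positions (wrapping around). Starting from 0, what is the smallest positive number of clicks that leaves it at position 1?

47·36 = 1692 = 19·89 + 1, so 47⁻¹ ≡ 36 (mod 89).

36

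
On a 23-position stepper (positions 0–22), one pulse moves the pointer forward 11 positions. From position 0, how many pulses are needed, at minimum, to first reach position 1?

21

11·21 = 231 = 10·23 + 1, so 11⁻¹ ≡ 21 (mod 23).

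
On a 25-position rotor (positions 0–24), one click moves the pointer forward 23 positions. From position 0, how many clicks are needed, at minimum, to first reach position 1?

25 = 1·23 + 2
23 = 11·2 + 1
2 = 2·1 + 0
Back-substituting gives 23·12 ≡ 1 (mod 25).

12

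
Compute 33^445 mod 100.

93

By repeated squaring mod 100: 33^1≡33, 33^2≡89, 33^4≡21, 33^8≡41, 33^16≡81, 33^32≡61, 33^64≡21, 33^128≡41, 33^256≡81.
445 = 1 + 4 + 8 + 16 + 32 + 128 + 256, so 33^445 ≡ 33·21·41·81·61·41·81 ≡ 93 (mod 100).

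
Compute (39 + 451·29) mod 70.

28

451·29 = 13079.
13079 − 186·70 = 59, so 13079 ≡ 59 (mod 70).
(39 + 59) mod 70 = 28.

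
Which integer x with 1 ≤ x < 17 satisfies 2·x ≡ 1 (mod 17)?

2·9 = 18 = 1·17 + 1, so 2⁻¹ ≡ 9 (mod 17).

9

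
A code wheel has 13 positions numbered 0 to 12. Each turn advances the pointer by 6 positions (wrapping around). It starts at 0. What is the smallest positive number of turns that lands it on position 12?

The inverse of 6 mod 13 is 11 (since 6·11 = 66 ≡ 1).
Multiplying both sides by 11: x ≡ 11·12 = 132 ≡ 2 (mod 13).

2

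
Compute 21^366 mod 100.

21

Square-and-reduce mod 100: 21^1≡21, 21^2≡41, 21^4≡81, 21^8≡61, 21^16≡21, 21^32≡41, 21^64≡81, 21^128≡61, 21^256≡21.
366 = 2 + 4 + 8 + 32 + 64 + 256, so 21^366 ≡ 41·81·61·41·81·21 ≡ 21 (mod 100).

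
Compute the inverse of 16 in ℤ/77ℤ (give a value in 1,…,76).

77 = 4·16 + 13
16 = 1·13 + 3
13 = 4·3 + 1
3 = 3·1 + 0
Back-substituting gives 16·53 ≡ 1 (mod 77).

53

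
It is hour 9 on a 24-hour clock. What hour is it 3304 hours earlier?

17

3304 = 137·24 + 16, so 3304 mod 24 = 16.
(9 − 16) mod 24 = 17.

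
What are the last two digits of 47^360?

Successive squares of 47 mod 100: 47^1≡47, 47^2≡9, 47^4≡81, 47^8≡61, 47^16≡21, 47^32≡41, 47^64≡81, 47^128≡61, 47^256≡21.
360 = 8 + 32 + 64 + 256, so 47^360 ≡ 61·41·81·21 ≡ 1 (mod 100).

01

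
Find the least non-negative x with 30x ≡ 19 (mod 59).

38

30⁻¹ ≡ 2 (mod 59) because 30·2 = 60 = 1·59 + 1.
Multiplying both sides by 2: x ≡ 2·19 = 38 ≡ 38 (mod 59).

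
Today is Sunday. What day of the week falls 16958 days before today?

16958 = 2422·7 + 4, so 16958 mod 7 = 4.
Sunday − 4 days → Wednesday.

Wednesday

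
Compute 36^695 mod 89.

80

Successive squares of 36 mod 89: 36^1≡36, 36^2≡50, 36^4≡8, 36^8≡64, 36^16≡2, 36^32≡4, 36^64≡16, 36^128≡78, 36^256≡32, 36^512≡45.
695 = 1 + 2 + 4 + 16 + 32 + 128 + 512, so 36^695 ≡ 36·50·8·2·4·78·45 ≡ 80 (mod 89).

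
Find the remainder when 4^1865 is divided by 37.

21

Square-and-reduce mod 37: 4^1≡4, 4^2≡16, 4^4≡34, 4^8≡9, 4^16≡7, 4^32≡12, 4^64≡33, 4^128≡16, 4^256≡34, 4^512≡9, 4^1024≡7.
1865 = 1 + 8 + 64 + 256 + 512 + 1024, so 4^1865 ≡ 4·9·33·34·9·7 ≡ 21 (mod 37).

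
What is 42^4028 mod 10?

6

The units digit of 42^n cycles with period 4: 2, 4, 8, 6, …
4028 leaves remainder 0 on division by 4, so 42^4028 ends in 6.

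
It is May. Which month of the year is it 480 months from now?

May

480 = 40·12 + 0, so 480 mod 12 = 0.
May + 0 months → May.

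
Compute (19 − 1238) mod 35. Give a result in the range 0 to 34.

1238 = 35·35 + 13, so 1238 mod 35 = 13.
(19 − 13) mod 35 = 6.

6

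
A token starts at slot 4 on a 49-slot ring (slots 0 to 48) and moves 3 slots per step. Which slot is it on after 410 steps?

9

410·3 = 1230.
1230 mod 49 = 5 (since 25·49 = 1225).
(4 + 5) mod 49 = 9.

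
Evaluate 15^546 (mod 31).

16

Square-and-reduce mod 31: 15^1≡15, 15^2≡8, 15^4≡2, 15^8≡4, 15^16≡16, 15^32≡8, 15^64≡2, 15^128≡4, 15^256≡16, 15^512≡8.
Since 546 = 2 + 32 + 512 in binary, 15^546 ≡ 8·8·8 ≡ 16 (mod 31).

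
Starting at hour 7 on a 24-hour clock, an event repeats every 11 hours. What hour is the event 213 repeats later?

213·11 = 2343.
2343 = 97·24 + 15, so 2343 mod 24 = 15.
(7 + 15) mod 24 = 22.

22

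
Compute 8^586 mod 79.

8

By repeated squaring mod 79: 8^1≡8, 8^2≡64, 8^4≡67, 8^8≡65, 8^16≡38, 8^32≡22, 8^64≡10, 8^128≡21, 8^256≡46, 8^512≡62.
Since 586 = 2 + 8 + 64 + 512 in binary, 8^586 ≡ 64·65·10·62 ≡ 8 (mod 79).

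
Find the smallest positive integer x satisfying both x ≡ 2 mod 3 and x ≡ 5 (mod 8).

Since 8·2 ≡ 1 (mod 3), take x = 5 + 8·((2−5)·2 mod 3) = 5 + 8·0 = 5.
Check: 5 mod 3 = 2, 5 mod 8 = 5.

5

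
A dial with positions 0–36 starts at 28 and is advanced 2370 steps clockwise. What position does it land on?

30

Dividing 2370 by 37 gives quotient 64 and remainder 2.
(28 + 2) mod 37 = 30.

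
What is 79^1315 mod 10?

9

Powers of 9 mod 10 repeat with period 2: 9, 1.
1315 leaves remainder 1 on division by 2, so 79^1315 ends in 9.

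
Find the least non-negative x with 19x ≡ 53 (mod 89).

19⁻¹ ≡ 75 (mod 89) because 19·75 = 1425 = 16·89 + 1.
Multiplying both sides by 75: x ≡ 75·53 = 3975 ≡ 59 (mod 89).

59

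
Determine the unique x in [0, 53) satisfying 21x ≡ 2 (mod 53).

21⁻¹ ≡ 48 (mod 53) because 21·48 = 1008 = 19·53 + 1.
So x ≡ 48·2 = 96 ≡ 43 (mod 53).

43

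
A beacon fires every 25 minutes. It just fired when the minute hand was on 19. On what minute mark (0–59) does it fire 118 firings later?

118·25 = 2950.
Dividing 2950 by 60 gives quotient 49 and remainder 10.
(19 + 10) mod 60 = 29.

29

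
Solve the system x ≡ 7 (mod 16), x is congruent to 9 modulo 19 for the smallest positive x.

Since 19·11 ≡ 1 (mod 16), take x = 9 + 19·((7−9)·11 mod 16) = 9 + 19·10 = 199.
Check: 199 mod 16 = 7, 199 mod 19 = 9.

199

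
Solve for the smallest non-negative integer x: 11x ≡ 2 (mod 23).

11⁻¹ ≡ 21 (mod 23) because 11·21 = 231 = 10·23 + 1.
Multiplying both sides by 21: x ≡ 21·2 = 42 ≡ 19 (mod 23).
Check: 11·19 = 209 = 9·23 + 2.

19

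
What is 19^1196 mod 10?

1

Last digits of 9^n: 9, 1 (period 2).
1196 mod 2 = 0, so the last digit matches 9^2 = 1.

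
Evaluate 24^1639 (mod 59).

34

Square-and-reduce mod 59: 24^1≡24, 24^2≡45, 24^4≡19, 24^8≡7, 24^16≡49, 24^32≡41, 24^64≡29, 24^128≡15, 24^256≡48, 24^512≡3, 24^1024≡9.
Since 1639 = 1 + 2 + 4 + 32 + 64 + 512 + 1024 in binary, 24^1639 ≡ 24·45·19·41·29·3·9 ≡ 34 (mod 59).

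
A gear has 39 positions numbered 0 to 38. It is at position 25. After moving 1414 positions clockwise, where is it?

1414 = 36·39 + 10, so 1414 mod 39 = 10.
(25 + 10) mod 39 = 35.

35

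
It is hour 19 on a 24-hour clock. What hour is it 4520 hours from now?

3

Dividing 4520 by 24 gives quotient 188 and remainder 8.
(19 + 8) mod 24 = 3.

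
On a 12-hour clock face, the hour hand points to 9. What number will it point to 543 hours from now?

12

543 − 45·12 = 3, so 543 ≡ 3 (mod 12).
9 + 3 → 12 on a 12-hour dial.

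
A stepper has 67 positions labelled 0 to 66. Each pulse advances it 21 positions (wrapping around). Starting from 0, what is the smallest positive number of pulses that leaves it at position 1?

16

67 = 3·21 + 4
21 = 5·4 + 1
4 = 4·1 + 0
Back-substituting gives 21·16 ≡ 1 (mod 67).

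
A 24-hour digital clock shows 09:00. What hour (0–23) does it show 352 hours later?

1

Dividing 352 by 24 gives quotient 14 and remainder 16.
(9 + 16) mod 24 = 1.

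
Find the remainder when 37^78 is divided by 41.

18

By repeated squaring mod 41: 37^1≡37, 37^2≡16, 37^4≡10, 37^8≡18, 37^16≡37, 37^32≡16, 37^64≡10.
Since 78 = 2 + 4 + 8 + 64 in binary, 37^78 ≡ 16·10·18·10 ≡ 18 (mod 41).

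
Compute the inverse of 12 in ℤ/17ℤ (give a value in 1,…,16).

12·10 = 120 = 7·17 + 1, so 12⁻¹ ≡ 10 (mod 17).

10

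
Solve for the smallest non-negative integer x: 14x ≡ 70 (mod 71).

5

The inverse of 14 mod 71 is 66 (since 14·66 = 924 ≡ 1).
So x ≡ 66·70 = 4620 ≡ 5 (mod 71).
Check: 14·5 = 70 = 0·71 + 70.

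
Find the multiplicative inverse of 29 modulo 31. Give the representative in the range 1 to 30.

15

29·15 = 435 = 14·31 + 1, so 29⁻¹ ≡ 15 (mod 31).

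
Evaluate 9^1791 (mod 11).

9

By repeated squaring mod 11: 9^1≡9, 9^2≡4, 9^4≡5, 9^8≡3, 9^16≡9, 9^32≡4, 9^64≡5, 9^128≡3, 9^256≡9, 9^512≡4, 9^1024≡5.
Since 1791 = 1 + 2 + 4 + 8 + 16 + 32 + 64 + 128 + 512 + 1024 in binary, 9^1791 ≡ 9·4·5·3·9·4·5·3·4·5 ≡ 9 (mod 11).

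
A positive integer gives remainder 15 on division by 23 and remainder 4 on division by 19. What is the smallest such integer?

61

x ≡ 4 (mod 19) gives x ∈ {4, 23, 42, 61}.
The first of these with x mod 23 = 15 is 61.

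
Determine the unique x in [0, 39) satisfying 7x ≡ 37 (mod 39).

22

7⁻¹ ≡ 28 (mod 39) because 7·28 = 196 = 5·39 + 1.
Multiplying both sides by 28: x ≡ 28·37 = 1036 ≡ 22 (mod 39).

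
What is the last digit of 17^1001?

Last digits of 7^n: 7, 9, 3, 1 (period 4).
1001 leaves remainder 1 on division by 4, so 17^1001 ends in 7.

7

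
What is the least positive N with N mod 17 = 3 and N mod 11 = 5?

71

x ≡ 5 (mod 11) gives x ∈ {5, 16, 27, 38, 49, 60, 71}.
The first of these with x mod 17 = 3 is 71.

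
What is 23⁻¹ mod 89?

89 = 3·23 + 20
23 = 1·20 + 3
20 = 6·3 + 2
3 = 1·2 + 1
2 = 2·1 + 0
Back-substituting gives 23·31 ≡ 1 (mod 89).

31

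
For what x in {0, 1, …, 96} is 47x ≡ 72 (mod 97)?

The inverse of 47 mod 97 is 64 (since 47·64 = 3008 ≡ 1).
Multiplying both sides by 64: x ≡ 64·72 = 4608 ≡ 49 (mod 97).

49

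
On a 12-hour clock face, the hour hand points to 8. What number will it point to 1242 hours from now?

2

1242 − 103·12 = 6, so 1242 ≡ 6 (mod 12).
8 + 6 → 2 on a 12-hour dial.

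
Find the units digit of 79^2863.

9

Last digits of 9^n: 9, 1 (period 2).
2863 leaves remainder 1 on division by 2, so 79^2863 ends in 9.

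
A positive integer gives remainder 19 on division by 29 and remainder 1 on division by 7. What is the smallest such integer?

106

x ≡ 1 (mod 7) gives x ∈ {1, 8, 15, 22, 29, 36, 43, 50, …}.
The first of these with x mod 29 = 19 is 106.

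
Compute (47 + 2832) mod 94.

2832 = 30·94 + 12, so 2832 mod 94 = 12.
(47 + 12) mod 94 = 59.

59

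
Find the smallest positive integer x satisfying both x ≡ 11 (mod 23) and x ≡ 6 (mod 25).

x ≡ 11 (mod 23) gives x ∈ {11, 34, 57, 80, 103, 126, 149, 172, …}.
The first of these with x mod 25 = 6 is 356.

356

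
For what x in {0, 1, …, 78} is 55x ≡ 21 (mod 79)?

9

The inverse of 55 mod 79 is 23 (since 55·23 = 1265 ≡ 1).
So x ≡ 23·21 = 483 ≡ 9 (mod 79).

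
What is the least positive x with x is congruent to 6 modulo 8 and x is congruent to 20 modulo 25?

70

Since 25·1 ≡ 1 (mod 8), take x = 20 + 25·((6−20)·1 mod 8) = 20 + 25·2 = 70.
Check: 70 mod 8 = 6, 70 mod 25 = 20.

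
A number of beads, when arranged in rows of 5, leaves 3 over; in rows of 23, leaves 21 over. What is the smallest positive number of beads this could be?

x ≡ 3 (mod 5) gives x ∈ {3, 8, 13, 18, 23, 28, 33, 38, …}.
The first of these with x mod 23 = 21 is 113.

113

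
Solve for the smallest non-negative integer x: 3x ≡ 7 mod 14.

7

3⁻¹ ≡ 5 (mod 14) because 3·5 = 15 = 1·14 + 1.
Multiplying both sides by 5: x ≡ 5·7 = 35 ≡ 7 (mod 14).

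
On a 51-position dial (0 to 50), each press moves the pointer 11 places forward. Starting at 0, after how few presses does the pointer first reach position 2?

28

11⁻¹ ≡ 14 (mod 51) because 11·14 = 154 = 3·51 + 1.
So x ≡ 14·2 = 28 ≡ 28 (mod 51).
Check: 11·28 = 308 = 6·51 + 2.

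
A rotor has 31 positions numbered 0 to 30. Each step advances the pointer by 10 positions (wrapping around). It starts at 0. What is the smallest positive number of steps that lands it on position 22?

27

10⁻¹ ≡ 28 (mod 31) because 10·28 = 280 = 9·31 + 1.
Multiplying both sides by 28: x ≡ 28·22 = 616 ≡ 27 (mod 31).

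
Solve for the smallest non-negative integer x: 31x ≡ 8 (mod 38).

The inverse of 31 mod 38 is 27 (since 31·27 = 837 ≡ 1).
Multiplying both sides by 27: x ≡ 27·8 = 216 ≡ 26 (mod 38).
Check: 31·26 = 806 = 21·38 + 8.

26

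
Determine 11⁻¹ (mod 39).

32

11·32 = 352 = 9·39 + 1, so 11⁻¹ ≡ 32 (mod 39).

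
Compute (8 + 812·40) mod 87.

37

812·40 = 32480.
32480 = 373·87 + 29, so 32480 mod 87 = 29.
(8 + 29) mod 87 = 37.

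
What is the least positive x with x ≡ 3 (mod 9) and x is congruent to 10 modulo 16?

x ≡ 3 (mod 9) gives x ∈ {3, 12, 21, 30, 39, 48, 57, 66, …}.
The first of these with x mod 16 = 10 is 138.

138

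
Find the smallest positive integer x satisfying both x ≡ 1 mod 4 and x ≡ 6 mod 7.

x ≡ 1 (mod 4) gives x ∈ {1, 5, 9, 13}.
The first of these with x mod 7 = 6 is 13.

13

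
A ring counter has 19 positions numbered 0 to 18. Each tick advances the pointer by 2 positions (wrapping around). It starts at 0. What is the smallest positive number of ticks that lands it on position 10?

The inverse of 2 mod 19 is 10 (since 2·10 = 20 ≡ 1).
Multiplying both sides by 10: x ≡ 10·10 = 100 ≡ 5 (mod 19).

5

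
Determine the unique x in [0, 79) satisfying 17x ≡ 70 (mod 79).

The inverse of 17 mod 79 is 14 (since 17·14 = 238 ≡ 1).
So x ≡ 14·70 = 980 ≡ 32 (mod 79).
Check: 17·32 = 544 = 6·79 + 70.

32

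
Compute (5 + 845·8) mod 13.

845·8 = 6760.
6760 mod 13 = 0 (since 520·13 = 6760).
(5 + 0) mod 13 = 5.

5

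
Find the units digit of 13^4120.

1

Last digits of 3^n: 3, 9, 7, 1 (period 4).
4120 leaves remainder 0 on division by 4, so 13^4120 ends in 1.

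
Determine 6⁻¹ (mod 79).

79 = 13·6 + 1
6 = 6·1 + 0
Back-substituting gives 6·66 ≡ 1 (mod 79).

66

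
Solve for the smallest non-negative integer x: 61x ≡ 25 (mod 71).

33

The inverse of 61 mod 71 is 7 (since 61·7 = 427 ≡ 1).
So x ≡ 7·25 = 175 ≡ 33 (mod 71).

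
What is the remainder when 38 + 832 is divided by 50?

832 − 16·50 = 32, so 832 ≡ 32 (mod 50).
(38 + 32) mod 50 = 20.

20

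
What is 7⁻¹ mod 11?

7·8 = 56 = 5·11 + 1, so 7⁻¹ ≡ 8 (mod 11).

8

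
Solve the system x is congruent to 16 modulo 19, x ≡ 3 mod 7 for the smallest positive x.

x ≡ 3 (mod 7) gives x ∈ {3, 10, 17, 24, 31, 38, 45, 52, …}.
The first of these with x mod 19 = 16 is 73.

73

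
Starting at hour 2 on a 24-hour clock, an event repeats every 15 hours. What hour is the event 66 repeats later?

66·15 = 990.
990 − 41·24 = 6, so 990 ≡ 6 (mod 24).
(2 + 6) mod 24 = 8.

8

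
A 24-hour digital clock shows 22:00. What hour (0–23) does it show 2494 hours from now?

20

2494 mod 24 = 22 (since 103·24 = 2472).
(22 + 22) mod 24 = 20.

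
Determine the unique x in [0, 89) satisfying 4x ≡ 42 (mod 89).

55

4⁻¹ ≡ 67 (mod 89) because 4·67 = 268 = 3·89 + 1.
So x ≡ 67·42 = 2814 ≡ 55 (mod 89).
Check: 4·55 = 220 = 2·89 + 42.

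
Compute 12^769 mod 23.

By repeated squaring mod 23: 12^1≡12, 12^2≡6, 12^4≡13, 12^8≡8, 12^16≡18, 12^32≡2, 12^64≡4, 12^128≡16, 12^256≡3, 12^512≡9.
769 = 1 + 256 + 512, so 12^769 ≡ 12·3·9 ≡ 2 (mod 23).

2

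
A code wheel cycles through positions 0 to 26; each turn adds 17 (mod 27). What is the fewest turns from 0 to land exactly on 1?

8

17·8 = 136 = 5·27 + 1, so 17⁻¹ ≡ 8 (mod 27).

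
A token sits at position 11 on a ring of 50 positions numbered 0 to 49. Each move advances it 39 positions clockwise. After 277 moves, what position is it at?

277·39 = 10803.
10803 − 216·50 = 3, so 10803 ≡ 3 (mod 50).
(11 + 3) mod 50 = 14.

14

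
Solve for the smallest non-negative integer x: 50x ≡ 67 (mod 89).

85

The inverse of 50 mod 89 is 73 (since 50·73 = 3650 ≡ 1).
Multiplying both sides by 73: x ≡ 73·67 = 4891 ≡ 85 (mod 89).
Check: 50·85 = 4250 = 47·89 + 67.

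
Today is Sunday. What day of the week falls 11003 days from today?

Saturday

11003 − 1571·7 = 6, so 11003 ≡ 6 (mod 7).
Sunday + 6 days → Saturday.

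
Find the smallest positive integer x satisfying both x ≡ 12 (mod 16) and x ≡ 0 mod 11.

x ≡ 0 (mod 11) gives x ∈ {0, 11, 22, 33, 44}.
The first of these with x mod 16 = 12 is 44.

44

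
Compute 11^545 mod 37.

27

Successive squares of 11 mod 37: 11^1≡11, 11^2≡10, 11^4≡26, 11^8≡10, 11^16≡26, 11^32≡10, 11^64≡26, 11^128≡10, 11^256≡26, 11^512≡10.
Since 545 = 1 + 32 + 512 in binary, 11^545 ≡ 11·10·10 ≡ 27 (mod 37).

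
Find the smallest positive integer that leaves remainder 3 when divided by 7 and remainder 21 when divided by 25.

171

Since 25·2 ≡ 1 (mod 7), take x = 21 + 25·((3−21)·2 mod 7) = 21 + 25·6 = 171.
Check: 171 mod 7 = 3, 171 mod 25 = 21.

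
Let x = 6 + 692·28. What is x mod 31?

7

692·28 = 19376.
19376 mod 31 = 1 (since 625·31 = 19375).
(6 + 1) mod 31 = 7.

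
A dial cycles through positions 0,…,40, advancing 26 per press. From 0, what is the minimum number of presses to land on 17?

18

The inverse of 26 mod 41 is 30 (since 26·30 = 780 ≡ 1).
Multiplying both sides by 30: x ≡ 30·17 = 510 ≡ 18 (mod 41).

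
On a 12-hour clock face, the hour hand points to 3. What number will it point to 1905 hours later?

1905 − 158·12 = 9, so 1905 ≡ 9 (mod 12).
3 + 9 → 12 on a 12-hour dial.

12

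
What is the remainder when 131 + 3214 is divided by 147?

111

3214 − 21·147 = 127, so 3214 ≡ 127 (mod 147).
(131 + 127) mod 147 = 111.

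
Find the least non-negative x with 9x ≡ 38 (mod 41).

27

9⁻¹ ≡ 32 (mod 41) because 9·32 = 288 = 7·41 + 1.
Multiplying both sides by 32: x ≡ 32·38 = 1216 ≡ 27 (mod 41).
Check: 9·27 = 243 = 5·41 + 38.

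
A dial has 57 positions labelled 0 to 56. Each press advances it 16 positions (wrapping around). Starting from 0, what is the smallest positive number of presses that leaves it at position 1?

25

57 = 3·16 + 9
16 = 1·9 + 7
9 = 1·7 + 2
7 = 3·2 + 1
2 = 2·1 + 0
Back-substituting gives 16·25 ≡ 1 (mod 57).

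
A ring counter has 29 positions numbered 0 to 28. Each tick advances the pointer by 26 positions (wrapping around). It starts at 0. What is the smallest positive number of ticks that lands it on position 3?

28

26⁻¹ ≡ 19 (mod 29) because 26·19 = 494 = 17·29 + 1.
So x ≡ 19·3 = 57 ≡ 28 (mod 29).
Check: 26·28 = 728 = 25·29 + 3.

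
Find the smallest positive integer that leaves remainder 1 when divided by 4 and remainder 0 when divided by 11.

x ≡ 1 (mod 4) gives x ∈ {1, 5, 9, 13, 17, 21, 25, 29, …}.
The first of these with x mod 11 = 0 is 33.

33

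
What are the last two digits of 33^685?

Successive squares of 33 mod 100: 33^1≡33, 33^2≡89, 33^4≡21, 33^8≡41, 33^16≡81, 33^32≡61, 33^64≡21, 33^128≡41, 33^256≡81, 33^512≡61.
Since 685 = 1 + 4 + 8 + 32 + 128 + 512 in binary, 33^685 ≡ 33·21·41·61·41·61 ≡ 93 (mod 100).

93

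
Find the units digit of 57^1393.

The units digit of 57^n cycles with period 4: 7, 9, 3, 1, …
1393 mod 4 = 1, so the last digit matches 7^1 = 7.

7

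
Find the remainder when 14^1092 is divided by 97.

Square-and-reduce mod 97: 14^1≡14, 14^2≡2, 14^4≡4, 14^8≡16, 14^16≡62, 14^32≡61, 14^64≡35, 14^128≡61, 14^256≡35, 14^512≡61, 14^1024≡35.
1092 = 4 + 64 + 1024, so 14^1092 ≡ 4·35·35 ≡ 50 (mod 97).

50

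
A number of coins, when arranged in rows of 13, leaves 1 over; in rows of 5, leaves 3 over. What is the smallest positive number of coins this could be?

53

x ≡ 3 (mod 5) gives x ∈ {3, 8, 13, 18, 23, 28, 33, 38, …}.
The first of these with x mod 13 = 1 is 53.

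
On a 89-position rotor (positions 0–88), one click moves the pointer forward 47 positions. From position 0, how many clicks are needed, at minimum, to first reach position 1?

47·36 = 1692 = 19·89 + 1, so 47⁻¹ ≡ 36 (mod 89).

36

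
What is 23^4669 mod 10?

Last digits of 3^n: 3, 9, 7, 1 (period 4).
4669 leaves remainder 1 on division by 4, so 23^4669 ends in 3.

3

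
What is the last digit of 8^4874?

4

Powers of 8 mod 10 repeat with period 4: 8, 4, 2, 6.
4874 leaves remainder 2 on division by 4, so 8^4874 ends in 4.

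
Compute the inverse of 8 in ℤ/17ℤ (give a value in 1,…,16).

8·15 = 120 = 7·17 + 1, so 8⁻¹ ≡ 15 (mod 17).

15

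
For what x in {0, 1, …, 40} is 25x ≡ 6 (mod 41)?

15

The inverse of 25 mod 41 is 23 (since 25·23 = 575 ≡ 1).
So x ≡ 23·6 = 138 ≡ 15 (mod 41).
Check: 25·15 = 375 = 9·41 + 6.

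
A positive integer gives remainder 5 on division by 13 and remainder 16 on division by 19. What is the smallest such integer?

187

x ≡ 5 (mod 13) gives x ∈ {5, 18, 31, 44, 57, 70, 83, 96, …}.
The first of these with x mod 19 = 16 is 187.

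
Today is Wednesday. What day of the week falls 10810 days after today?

Friday

10810 − 1544·7 = 2, so 10810 ≡ 2 (mod 7).
Wednesday + 2 days → Friday.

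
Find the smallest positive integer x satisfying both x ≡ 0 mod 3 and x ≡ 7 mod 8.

15

x ≡ 0 (mod 3) gives x ∈ {0, 3, 6, 9, 12, 15}.
The first of these with x mod 8 = 7 is 15.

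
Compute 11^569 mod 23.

15

By repeated squaring mod 23: 11^1≡11, 11^2≡6, 11^4≡13, 11^8≡8, 11^16≡18, 11^32≡2, 11^64≡4, 11^128≡16, 11^256≡3, 11^512≡9.
Since 569 = 1 + 8 + 16 + 32 + 512 in binary, 11^569 ≡ 11·8·18·2·9 ≡ 15 (mod 23).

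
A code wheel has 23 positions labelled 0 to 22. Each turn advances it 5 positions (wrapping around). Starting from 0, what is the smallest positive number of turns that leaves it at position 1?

14

5·14 = 70 = 3·23 + 1, so 5⁻¹ ≡ 14 (mod 23).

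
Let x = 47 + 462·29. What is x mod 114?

107

462·29 = 13398.
13398 mod 114 = 60 (since 117·114 = 13338).
(47 + 60) mod 114 = 107.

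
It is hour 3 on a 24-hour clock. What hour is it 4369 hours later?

Dividing 4369 by 24 gives quotient 182 and remainder 1.
(3 + 1) mod 24 = 4.

4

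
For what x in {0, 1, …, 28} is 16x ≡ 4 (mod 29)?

22

The inverse of 16 mod 29 is 20 (since 16·20 = 320 ≡ 1).
Multiplying both sides by 20: x ≡ 20·4 = 80 ≡ 22 (mod 29).
Check: 16·22 = 352 = 12·29 + 4.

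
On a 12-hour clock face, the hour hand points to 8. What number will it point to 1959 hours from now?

11

1959 mod 12 = 3 (since 163·12 = 1956).
8 + 3 → 11 on a 12-hour dial.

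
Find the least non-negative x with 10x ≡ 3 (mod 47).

The inverse of 10 mod 47 is 33 (since 10·33 = 330 ≡ 1).
Multiplying both sides by 33: x ≡ 33·3 = 99 ≡ 5 (mod 47).

5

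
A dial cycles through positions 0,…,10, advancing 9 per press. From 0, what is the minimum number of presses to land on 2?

10

The inverse of 9 mod 11 is 5 (since 9·5 = 45 ≡ 1).
So x ≡ 5·2 = 10 ≡ 10 (mod 11).
Check: 9·10 = 90 = 8·11 + 2.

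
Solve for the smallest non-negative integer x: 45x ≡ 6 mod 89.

The inverse of 45 mod 89 is 2 (since 45·2 = 90 ≡ 1).
So x ≡ 2·6 = 12 ≡ 12 (mod 89).

12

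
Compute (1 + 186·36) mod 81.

186·36 = 6696.
6696 = 82·81 + 54, so 6696 mod 81 = 54.
(1 + 54) mod 81 = 55.

55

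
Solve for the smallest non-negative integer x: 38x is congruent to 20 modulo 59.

The inverse of 38 mod 59 is 14 (since 38·14 = 532 ≡ 1).
Multiplying both sides by 14: x ≡ 14·20 = 280 ≡ 44 (mod 59).
Check: 38·44 = 1672 = 28·59 + 20.

44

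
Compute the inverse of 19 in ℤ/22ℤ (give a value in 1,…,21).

19·7 = 133 = 6·22 + 1, so 19⁻¹ ≡ 7 (mod 22).

7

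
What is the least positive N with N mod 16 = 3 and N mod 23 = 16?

Since 23·7 ≡ 1 (mod 16), take x = 16 + 23·((3−16)·7 mod 16) = 16 + 23·5 = 131.
Check: 131 mod 16 = 3, 131 mod 23 = 16.

131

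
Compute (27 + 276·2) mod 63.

276·2 = 552.
Dividing 552 by 63 gives quotient 8 and remainder 48.
(27 + 48) mod 63 = 12.

12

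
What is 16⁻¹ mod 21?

4

16·4 = 64 = 3·21 + 1, so 16⁻¹ ≡ 4 (mod 21).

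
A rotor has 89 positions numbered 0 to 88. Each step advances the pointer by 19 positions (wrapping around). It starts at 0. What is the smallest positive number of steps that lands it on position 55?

31

19⁻¹ ≡ 75 (mod 89) because 19·75 = 1425 = 16·89 + 1.
Multiplying both sides by 75: x ≡ 75·55 = 4125 ≡ 31 (mod 89).
Check: 19·31 = 589 = 6·89 + 55.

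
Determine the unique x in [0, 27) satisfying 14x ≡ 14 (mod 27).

14⁻¹ ≡ 2 (mod 27) because 14·2 = 28 = 1·27 + 1.
So x ≡ 2·14 = 28 ≡ 1 (mod 27).

1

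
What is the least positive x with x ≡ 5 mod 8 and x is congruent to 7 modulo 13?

85

x ≡ 5 (mod 8) gives x ∈ {5, 13, 21, 29, 37, 45, 53, 61, …}.
The first of these with x mod 13 = 7 is 85.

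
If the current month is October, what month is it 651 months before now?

July

Dividing 651 by 12 gives quotient 54 and remainder 3.
October − 3 months → July.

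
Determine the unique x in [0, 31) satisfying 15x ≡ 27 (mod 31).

8

The inverse of 15 mod 31 is 29 (since 15·29 = 435 ≡ 1).
Multiplying both sides by 29: x ≡ 29·27 = 783 ≡ 8 (mod 31).
Check: 15·8 = 120 = 3·31 + 27.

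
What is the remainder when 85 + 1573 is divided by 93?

77

Dividing 1573 by 93 gives quotient 16 and remainder 85.
(85 + 85) mod 93 = 77.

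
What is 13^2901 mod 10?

3

The units digit of 13^n cycles with period 4: 3, 9, 7, 1, …
2901 leaves remainder 1 on division by 4, so 13^2901 ends in 3.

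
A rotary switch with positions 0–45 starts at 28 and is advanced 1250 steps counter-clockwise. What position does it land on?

Dividing 1250 by 46 gives quotient 27 and remainder 8.
(28 − 8) mod 46 = 20.

20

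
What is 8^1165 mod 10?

Powers of 8 mod 10 repeat with period 4: 8, 4, 2, 6.
1165 leaves remainder 1 on division by 4, so 8^1165 ends in 8.

8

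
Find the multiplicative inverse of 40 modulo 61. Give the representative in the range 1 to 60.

61 = 1·40 + 21
40 = 1·21 + 19
21 = 1·19 + 2
19 = 9·2 + 1
2 = 2·1 + 0
Back-substituting gives 40·29 ≡ 1 (mod 61).

29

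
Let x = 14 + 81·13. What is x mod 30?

17

81·13 = 1053.
1053 = 35·30 + 3, so 1053 mod 30 = 3.
(14 + 3) mod 30 = 17.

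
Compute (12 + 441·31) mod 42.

33

441·31 = 13671.
13671 = 325·42 + 21, so 13671 mod 42 = 21.
(12 + 21) mod 42 = 33.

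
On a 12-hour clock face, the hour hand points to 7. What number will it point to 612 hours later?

612 − 51·12 = 0, so 612 ≡ 0 (mod 12).
7 + 0 → 7 on a 12-hour dial.

7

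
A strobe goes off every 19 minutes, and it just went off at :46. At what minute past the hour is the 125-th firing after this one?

125·19 = 2375.
Dividing 2375 by 60 gives quotient 39 and remainder 35.
(46 + 35) mod 60 = 21.

21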